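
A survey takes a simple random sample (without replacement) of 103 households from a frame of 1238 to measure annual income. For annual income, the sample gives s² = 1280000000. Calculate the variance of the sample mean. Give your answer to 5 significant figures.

Under SRS without replacement, Var(ȳ) = (1 − f)·s²/n with f = n/N = 103/1238 = 0.08319871.
Var(ȳ) = (1 − 0.08319871)·1280000000/103 = 0.91680129·1.2427184 × 10^7 = 1.1393259 × 10^7.

1.1393 × 10^7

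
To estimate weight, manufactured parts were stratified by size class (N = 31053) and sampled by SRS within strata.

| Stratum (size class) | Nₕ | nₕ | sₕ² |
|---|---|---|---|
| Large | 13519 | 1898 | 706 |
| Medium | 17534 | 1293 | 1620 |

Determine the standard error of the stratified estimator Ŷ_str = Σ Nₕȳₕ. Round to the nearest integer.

20377

Var(Ŷ_str) = Σₕ Nₕ²(1 − fₕ)sₕ²/nₕ.
Large: 13519²·(1 − 1898/13519)·706/1898 = 5.8438164 × 10^7.
Medium: 17534²·(1 − 1293/17534)·1620/1293 = 3.5678802 × 10^8.
Sum = 4.1522618 × 10^8.
SE = √(4.1522618 × 10^8) = 20377.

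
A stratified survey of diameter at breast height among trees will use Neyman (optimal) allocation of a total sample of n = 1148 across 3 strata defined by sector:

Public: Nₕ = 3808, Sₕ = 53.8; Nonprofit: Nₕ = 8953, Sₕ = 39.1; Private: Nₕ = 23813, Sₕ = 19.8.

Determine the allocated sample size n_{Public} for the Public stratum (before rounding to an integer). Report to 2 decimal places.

229.14

Neyman allocation: nₕ = n·NₕSₕ / Σⱼ NⱼSⱼ.
Σ NⱼSⱼ = 3808·53.8 + 8953·39.1 + 23813·19.8 = 1.0264301 × 10^6.
n_{Public} = 1148·3808·53.8 / (1.0264301 × 10^6) = 229.14.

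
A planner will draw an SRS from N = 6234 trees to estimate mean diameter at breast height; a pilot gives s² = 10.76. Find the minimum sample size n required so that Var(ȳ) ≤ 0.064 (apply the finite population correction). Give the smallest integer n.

Without fpc, n₀ = s²/D = 10.76/0.064 = 168.1250.
With fpc, (1 − n/N)·s²/n ≤ D requires n ≥ n₀/(1 + n₀/N) = 168.1250/(1 + 168.1250/6234) = 163.7099.
Rounding up, n = 164.

164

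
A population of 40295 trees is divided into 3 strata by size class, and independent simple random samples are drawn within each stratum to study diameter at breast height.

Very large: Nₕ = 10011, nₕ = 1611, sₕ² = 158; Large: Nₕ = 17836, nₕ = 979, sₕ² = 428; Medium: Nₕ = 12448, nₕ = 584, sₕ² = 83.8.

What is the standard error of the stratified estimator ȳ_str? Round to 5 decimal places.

Var(ȳ_str) = Σₕ Wₕ²(1 − fₕ)sₕ²/nₕ with Wₕ = Nₕ/N, N = 40295.
Very large: Wₕ = 0.24844273; term = 0.24844273²·(1 − 0.16092298)·158/1611 = 0.0050794416.
Large: Wₕ = 0.44263556; term = 0.44263556²·(1 − 0.05488899)·428/979 = 0.080953664.
Medium: Wₕ = 0.30892170; term = 0.30892170²·(1 − 0.04691517)·83.8/584 = 0.013051474.
Sum = 0.09908458.
SE = √(0.09908458) = 0.31478.

0.31478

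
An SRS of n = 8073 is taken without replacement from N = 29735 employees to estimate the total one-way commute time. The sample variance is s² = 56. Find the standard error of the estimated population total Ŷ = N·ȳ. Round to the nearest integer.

Var(Ŷ) = N²·Var(ȳ) = N²·(1 − n/N)·s²/n.
f = 8073/29735 = 0.27149823; Var(ȳ) = 0.72850177·56/8073 = 0.0050534001.
Var(Ŷ) = 29735² · 0.0050534001 = 4.4680659 × 10^6.
SE(Ŷ) = √(4.4680659 × 10^6) = 2114.

2114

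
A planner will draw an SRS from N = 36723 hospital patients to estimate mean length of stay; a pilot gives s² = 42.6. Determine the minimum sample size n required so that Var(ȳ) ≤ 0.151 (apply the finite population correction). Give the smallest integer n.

Without fpc, n₀ = s²/D = 42.6/0.151 = 282.1192.
With fpc, (1 − n/N)·s²/n ≤ D requires n ≥ n₀/(1 + n₀/N) = 282.1192/(1 + 282.1192/36723) = 279.9684.
Rounding up, n = 280.

280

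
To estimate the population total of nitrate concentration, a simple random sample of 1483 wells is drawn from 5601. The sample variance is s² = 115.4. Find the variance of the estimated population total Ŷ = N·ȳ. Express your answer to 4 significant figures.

Var(Ŷ) = N²·Var(ȳ) = N²·(1 − n/N)·s²/n.
f = 1483/5601 = 0.26477415; Var(ȳ) = 0.73522585·115.4/1483 = 0.057211776.
Var(Ŷ) = 5601² · 0.057211776 = 1.7948021 × 10^6.

1.795 × 10^6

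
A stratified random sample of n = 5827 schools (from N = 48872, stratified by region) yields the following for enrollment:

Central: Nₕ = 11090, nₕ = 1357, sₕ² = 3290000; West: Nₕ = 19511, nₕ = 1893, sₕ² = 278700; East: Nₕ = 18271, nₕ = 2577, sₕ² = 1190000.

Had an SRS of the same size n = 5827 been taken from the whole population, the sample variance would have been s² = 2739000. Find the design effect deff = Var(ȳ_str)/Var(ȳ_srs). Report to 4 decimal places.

0.4497

Var(ȳ_str) = Σ Wₕ²(1−fₕ)sₕ²/nₕ with Wₕ = Nₕ/48872:
  Central: (11090/48872)²·(1−1357/11090)·3290000/1357 = 109.56557
  West: (19511/48872)²·(1−1893/19511)·278700/1893 = 21.1886
  East: (18271/48872)²·(1−2577/18271)·1190000/2577 = 55.438093
  → Var(ȳ_str) = 186.19226.
Var(ȳ_srs) = (1 − 5827/48872)·2739000/5827 = 414.00884.
deff = 186.19226 / 414.00884 = 0.4497.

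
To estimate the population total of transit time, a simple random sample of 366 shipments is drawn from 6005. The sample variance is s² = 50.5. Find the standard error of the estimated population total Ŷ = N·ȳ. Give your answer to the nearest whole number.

Var(Ŷ) = N²·Var(ȳ) = N²·(1 − n/N)·s²/n.
f = 366/6005 = 0.06094921; Var(ȳ) = 0.93905079·50.5/366 = 0.12956848.
Var(Ŷ) = 6005² · 0.12956848 = 4.6722426 × 10^6.
SE(Ŷ) = √(4.6722426 × 10^6) = 2162.

2162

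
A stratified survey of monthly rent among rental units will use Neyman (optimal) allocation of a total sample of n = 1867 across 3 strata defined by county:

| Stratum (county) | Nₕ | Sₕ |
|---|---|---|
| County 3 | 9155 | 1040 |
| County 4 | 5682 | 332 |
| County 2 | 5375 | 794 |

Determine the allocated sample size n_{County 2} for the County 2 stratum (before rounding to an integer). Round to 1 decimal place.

Neyman allocation: nₕ = n·NₕSₕ / Σⱼ NⱼSⱼ.
Σ NⱼSⱼ = 9155·1040 + 5682·332 + 5375·794 = 1.5675374 × 10^7.
n_{County 2} = 1867·5375·794 / (1.5675374 × 10^7) = 508.3.

508.3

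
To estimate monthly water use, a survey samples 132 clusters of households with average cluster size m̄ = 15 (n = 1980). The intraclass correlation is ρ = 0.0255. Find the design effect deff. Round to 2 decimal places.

1.36

deff = 1 + (15 − 1)·0.0255 = 1 + 0.357 = 1.357.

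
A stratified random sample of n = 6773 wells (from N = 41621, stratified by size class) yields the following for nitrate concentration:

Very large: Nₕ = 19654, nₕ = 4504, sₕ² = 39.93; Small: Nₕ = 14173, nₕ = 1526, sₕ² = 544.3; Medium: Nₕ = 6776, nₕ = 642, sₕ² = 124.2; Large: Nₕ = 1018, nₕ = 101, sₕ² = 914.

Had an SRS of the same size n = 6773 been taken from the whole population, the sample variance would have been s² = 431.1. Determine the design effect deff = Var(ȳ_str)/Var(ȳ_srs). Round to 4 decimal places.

0.8997

Var(ȳ_str) = Σ Wₕ²(1−fₕ)sₕ²/nₕ with Wₕ = Nₕ/41621:
  Very large: (19654/41621)²·(1−4504/19654)·39.93/4504 = 0.0015238404
  Small: (14173/41621)²·(1−1526/14173)·544.3/1526 = 0.036906944
  Medium: (6776/41621)²·(1−642/6776)·124.2/642 = 0.0046417176
  Large: (1018/41621)²·(1−101/1018)·914/101 = 0.0048765975
  → Var(ȳ_str) = 0.0479491.
Var(ȳ_srs) = (1 − 6773/41621)·431.1/6773 = 0.053292034.
deff = 0.0479491 / 0.053292034 = 0.8997.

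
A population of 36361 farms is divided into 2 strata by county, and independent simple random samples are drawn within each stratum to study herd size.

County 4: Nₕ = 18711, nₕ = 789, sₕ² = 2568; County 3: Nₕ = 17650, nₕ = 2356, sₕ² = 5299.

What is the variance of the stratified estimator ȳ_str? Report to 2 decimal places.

Var(ȳ_str) = Σₕ Wₕ²(1 − fₕ)sₕ²/nₕ with Wₕ = Nₕ/N, N = 36361.
County 4: Wₕ = 0.51458981; term = 0.51458981²·(1 − 0.04216771)·2568/789 = 0.82552428.
County 3: Wₕ = 0.48541019; term = 0.48541019²·(1 − 0.13348442)·5299/2356 = 0.45921154.
Sum = 1.2847358.

1.28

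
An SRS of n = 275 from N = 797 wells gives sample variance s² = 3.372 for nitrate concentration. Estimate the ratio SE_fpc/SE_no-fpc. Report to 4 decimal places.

f = n/N = 275/797 = 0.34504391.
SE_no-fpc = √(s²/n) = 0.11073309; SE_fpc = √((1−f)s²/n) = 0.089615581.
Ratio = √(1−f) = 0.80929357.

0.8093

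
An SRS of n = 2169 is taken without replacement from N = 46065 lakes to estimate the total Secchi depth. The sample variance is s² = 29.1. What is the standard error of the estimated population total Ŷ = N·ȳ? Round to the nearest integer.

Var(Ŷ) = N²·Var(ȳ) = N²·(1 − n/N)·s²/n.
f = 2169/46065 = 0.04708564; Var(ȳ) = 0.95291436·29.1/2169 = 0.012784605.
Var(Ŷ) = 46065² · 0.012784605 = 2.712873 × 10^7.
SE(Ŷ) = √(2.712873 × 10^7) = 5209.

5209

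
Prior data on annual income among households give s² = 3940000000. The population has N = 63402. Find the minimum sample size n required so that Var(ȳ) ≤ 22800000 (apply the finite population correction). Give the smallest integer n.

Without fpc, n₀ = s²/D = 3940000000/22800000 = 172.8070.
With fpc, (1 − n/N)·s²/n ≤ D requires n ≥ n₀/(1 + n₀/N) = 172.8070/(1 + 172.8070/63402) = 172.3373.
Rounding up, n = 173.

173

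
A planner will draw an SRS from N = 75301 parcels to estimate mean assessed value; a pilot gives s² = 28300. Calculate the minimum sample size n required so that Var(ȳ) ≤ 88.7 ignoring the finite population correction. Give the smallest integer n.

320

Without fpc, n₀ = s²/D = 28300/88.7 = 319.0530.
Rounding up, n = 320.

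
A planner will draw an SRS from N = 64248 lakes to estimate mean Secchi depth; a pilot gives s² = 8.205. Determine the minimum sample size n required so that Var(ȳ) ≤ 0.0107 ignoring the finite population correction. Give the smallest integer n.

767

Without fpc, n₀ = s²/D = 8.205/0.0107 = 766.8224.
Rounding up, n = 767.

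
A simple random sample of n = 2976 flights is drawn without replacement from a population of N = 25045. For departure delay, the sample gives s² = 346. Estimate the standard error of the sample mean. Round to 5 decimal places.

0.32008

Under SRS without replacement, Var(ȳ) = (1 − f)·s²/n with f = n/N = 2976/25045 = 0.11882611.
Var(ȳ) = (1 − 0.11882611)·346/2976 = 0.88117389·0.11626344 = 0.10244831.
SE(ȳ) = √(0.10244831) = 0.32008.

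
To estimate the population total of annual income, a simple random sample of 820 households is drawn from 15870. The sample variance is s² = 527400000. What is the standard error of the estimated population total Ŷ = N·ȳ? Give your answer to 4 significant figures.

Var(Ŷ) = N²·Var(ȳ) = N²·(1 − n/N)·s²/n.
f = 820/15870 = 0.05166982; Var(ȳ) = 0.94833018·527400000/820 = 609938.22.
Var(Ŷ) = 15870² · 609938.22 = 1.5361715 × 10^14.
SE(Ŷ) = √(1.5361715 × 10^14) = 1.239 × 10^7.

1.239 × 10^7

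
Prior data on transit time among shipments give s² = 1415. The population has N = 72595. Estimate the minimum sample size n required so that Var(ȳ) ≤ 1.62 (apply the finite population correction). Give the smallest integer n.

864

Without fpc, n₀ = s²/D = 1415/1.62 = 873.4568.
With fpc, (1 − n/N)·s²/n ≤ D requires n ≥ n₀/(1 + n₀/N) = 873.4568/(1 + 873.4568/72595) = 863.0724.
Rounding up, n = 864.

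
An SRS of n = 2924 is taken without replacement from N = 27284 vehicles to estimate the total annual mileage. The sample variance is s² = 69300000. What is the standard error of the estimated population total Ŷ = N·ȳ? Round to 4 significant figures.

3.969 × 10^6

Var(Ŷ) = N²·Var(ȳ) = N²·(1 − n/N)·s²/n.
f = 2924/27284 = 0.10716904; Var(ȳ) = 0.89283096·69300000/2924 = 21160.46.
Var(Ŷ) = 27284² · 21160.46 = 1.5752199 × 10^13.
SE(Ŷ) = √(1.5752199 × 10^13) = 3.969 × 10^6.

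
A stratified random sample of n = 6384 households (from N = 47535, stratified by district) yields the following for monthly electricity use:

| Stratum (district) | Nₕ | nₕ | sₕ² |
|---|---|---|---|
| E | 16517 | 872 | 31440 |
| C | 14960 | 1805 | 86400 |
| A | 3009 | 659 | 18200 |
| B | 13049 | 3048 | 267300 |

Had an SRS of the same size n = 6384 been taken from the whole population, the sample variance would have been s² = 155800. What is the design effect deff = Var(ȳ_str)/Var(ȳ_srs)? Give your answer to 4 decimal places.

0.6363

Var(ȳ_str) = Σ Wₕ²(1−fₕ)sₕ²/nₕ with Wₕ = Nₕ/47535:
  E: (16517/47535)²·(1−872/16517)·31440/872 = 4.1233081
  C: (14960/47535)²·(1−1805/14960)·86400/1805 = 4.1690009
  A: (3009/47535)²·(1−659/3009)·18200/659 = 0.086426918
  B: (13049/47535)²·(1−3048/13049)·267300/3048 = 5.0649791
  → Var(ȳ_str) = 13.443715.
Var(ȳ_srs) = (1 − 6384/47535)·155800/6384 = 21.127177.
deff = 13.443715 / 21.127177 = 0.6363.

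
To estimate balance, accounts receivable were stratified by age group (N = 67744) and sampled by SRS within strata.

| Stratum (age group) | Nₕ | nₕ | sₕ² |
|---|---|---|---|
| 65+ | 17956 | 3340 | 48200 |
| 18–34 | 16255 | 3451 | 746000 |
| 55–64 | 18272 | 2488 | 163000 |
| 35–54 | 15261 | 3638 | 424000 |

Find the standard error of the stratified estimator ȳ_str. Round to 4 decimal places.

4.3876

Var(ȳ_str) = Σₕ Wₕ²(1 − fₕ)sₕ²/nₕ with Wₕ = Nₕ/N, N = 67744.
65+: Wₕ = 0.26505668; term = 0.26505668²·(1 − 0.18601025)·48200/3340 = 0.82527185.
18–34: Wₕ = 0.23994745; term = 0.23994745²·(1 − 0.21230391)·746000/3451 = 9.8035831.
55–64: Wₕ = 0.26972130; term = 0.26972130²·(1 − 0.13616462)·163000/2488 = 4.1171692.
35–54: Wₕ = 0.22527456; term = 0.22527456²·(1 − 0.23838543)·424000/3638 = 4.5046673.
Sum = 19.250691.
SE = √(19.250691) = 4.3876.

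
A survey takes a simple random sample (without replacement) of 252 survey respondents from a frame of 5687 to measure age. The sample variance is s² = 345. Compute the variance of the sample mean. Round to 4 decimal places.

Under SRS without replacement, Var(ȳ) = (1 − f)·s²/n with f = n/N = 252/5687 = 0.04431159.
Var(ȳ) = (1 − 0.04431159)·345/252 = 0.95568841·1.3690476 = 1.3083829.

1.3084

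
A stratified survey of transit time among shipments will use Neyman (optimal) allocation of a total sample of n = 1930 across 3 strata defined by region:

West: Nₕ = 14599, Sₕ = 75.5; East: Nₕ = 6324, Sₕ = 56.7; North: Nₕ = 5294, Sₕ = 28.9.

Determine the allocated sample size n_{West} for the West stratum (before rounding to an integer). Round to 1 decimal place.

1318.2

Neyman allocation: nₕ = n·NₕSₕ / Σⱼ NⱼSⱼ.
Σ NⱼSⱼ = 14599·75.5 + 6324·56.7 + 5294·28.9 = 1.6137919 × 10^6.
n_{West} = 1930·14599·75.5 / (1.6137919 × 10^6) = 1318.2.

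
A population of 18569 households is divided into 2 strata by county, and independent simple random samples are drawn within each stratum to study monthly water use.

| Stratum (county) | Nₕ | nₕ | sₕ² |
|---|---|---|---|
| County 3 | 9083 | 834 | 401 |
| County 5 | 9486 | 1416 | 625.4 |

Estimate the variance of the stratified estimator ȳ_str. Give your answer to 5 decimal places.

Var(ȳ_str) = Σₕ Wₕ²(1 − fₕ)sₕ²/nₕ with Wₕ = Nₕ/N, N = 18569.
County 3: Wₕ = 0.48914858; term = 0.48914858²·(1 − 0.09181988)·401/834 = 0.1044797.
County 5: Wₕ = 0.51085142; term = 0.51085142²·(1 − 0.14927261)·625.4/1416 = 0.098056016.
Sum = 0.20253572.

0.20254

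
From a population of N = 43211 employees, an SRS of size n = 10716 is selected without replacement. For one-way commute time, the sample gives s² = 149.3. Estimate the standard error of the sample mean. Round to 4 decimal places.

Under SRS without replacement, Var(ȳ) = (1 − f)·s²/n with f = n/N = 10716/43211 = 0.24799241.
Var(ȳ) = (1 − 0.24799241)·149.3/10716 = 0.75200759·0.013932437 = 0.010477299.
SE(ȳ) = √(0.010477299) = 0.1024.

0.1024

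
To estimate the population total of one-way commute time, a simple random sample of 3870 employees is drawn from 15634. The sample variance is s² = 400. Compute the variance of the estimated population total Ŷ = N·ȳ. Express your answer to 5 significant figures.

Var(Ŷ) = N²·Var(ȳ) = N²·(1 − n/N)·s²/n.
f = 3870/15634 = 0.24753742; Var(ȳ) = 0.75246258·400/3870 = 0.07777391.
Var(Ŷ) = 15634² · 0.07777391 = 1.9009651 × 10^7.

1.9010 × 10^7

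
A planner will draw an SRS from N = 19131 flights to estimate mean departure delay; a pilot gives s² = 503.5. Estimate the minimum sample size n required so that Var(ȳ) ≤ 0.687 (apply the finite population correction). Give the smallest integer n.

706

Without fpc, n₀ = s²/D = 503.5/0.687 = 732.8967.
With fpc, (1 − n/N)·s²/n ≤ D requires n ≥ n₀/(1 + n₀/N) = 732.8967/(1 + 732.8967/19131) = 705.8558.
Rounding up, n = 706.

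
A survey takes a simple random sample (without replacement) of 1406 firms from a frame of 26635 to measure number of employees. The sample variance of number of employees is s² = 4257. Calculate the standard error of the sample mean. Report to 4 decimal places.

Under SRS without replacement, Var(ȳ) = (1 − f)·s²/n with f = n/N = 1406/26635 = 0.05278769.
Var(ȳ) = (1 − 0.05278769)·4257/1406 = 0.94721231·3.0277383 = 2.867911.
SE(ȳ) = √(2.867911) = 1.6935.

1.6935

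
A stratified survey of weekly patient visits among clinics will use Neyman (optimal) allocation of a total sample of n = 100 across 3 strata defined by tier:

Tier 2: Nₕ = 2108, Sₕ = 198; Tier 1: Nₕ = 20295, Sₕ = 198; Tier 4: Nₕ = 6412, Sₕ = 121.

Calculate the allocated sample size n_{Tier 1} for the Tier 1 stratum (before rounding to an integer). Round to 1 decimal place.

Neyman allocation: nₕ = n·NₕSₕ / Σⱼ NⱼSⱼ.
Σ NⱼSⱼ = 2108·198 + 20295·198 + 6412·121 = 5.211646 × 10^6.
n_{Tier 1} = 100·20295·198 / (5.211646 × 10^6) = 77.1.

77.1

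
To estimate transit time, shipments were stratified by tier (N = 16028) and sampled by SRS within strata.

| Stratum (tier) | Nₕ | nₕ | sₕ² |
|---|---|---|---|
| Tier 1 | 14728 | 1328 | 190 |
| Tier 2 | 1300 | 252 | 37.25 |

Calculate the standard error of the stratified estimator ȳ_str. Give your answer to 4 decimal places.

0.3327

Var(ȳ_str) = Σₕ Wₕ²(1 − fₕ)sₕ²/nₕ with Wₕ = Nₕ/N, N = 16028.
Tier 1: Wₕ = 0.91889194; term = 0.91889194²·(1 − 0.09016839)·190/1328 = 0.10991208.
Tier 2: Wₕ = 0.08110806; term = 0.08110806²·(1 − 0.19384615)·37.25/252 = 7.8391993 × 10^-4.
Sum = 0.110696.
SE = √(0.110696) = 0.3327.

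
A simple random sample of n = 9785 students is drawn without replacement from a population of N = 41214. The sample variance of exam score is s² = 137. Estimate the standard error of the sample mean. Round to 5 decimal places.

0.10333

Under SRS without replacement, Var(ȳ) = (1 − f)·s²/n with f = n/N = 9785/41214 = 0.23741932.
Var(ȳ) = (1 − 0.23741932)·137/9785 = 0.76258068·0.014001022 = 0.010676909.
SE(ȳ) = √(0.010676909) = 0.10333.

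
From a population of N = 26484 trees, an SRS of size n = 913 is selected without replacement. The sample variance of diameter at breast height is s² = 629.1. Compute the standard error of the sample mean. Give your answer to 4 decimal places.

0.8157

Under SRS without replacement, Var(ȳ) = (1 − f)·s²/n with f = n/N = 913/26484 = 0.03447364.
Var(ȳ) = (1 − 0.03447364)·629.1/913 = 0.96552636·0.6890471 = 0.66529313.
SE(ȳ) = √(0.66529313) = 0.8157.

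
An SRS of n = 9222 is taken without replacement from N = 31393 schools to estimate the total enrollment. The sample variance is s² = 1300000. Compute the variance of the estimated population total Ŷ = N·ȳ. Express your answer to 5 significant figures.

Var(Ŷ) = N²·Var(ȳ) = N²·(1 − n/N)·s²/n.
f = 9222/31393 = 0.29375976; Var(ȳ) = 0.70624024·1300000/9222 = 99.556747.
Var(Ŷ) = 31393² · 99.556747 = 9.811521 × 10^10.

9.8115 × 10^10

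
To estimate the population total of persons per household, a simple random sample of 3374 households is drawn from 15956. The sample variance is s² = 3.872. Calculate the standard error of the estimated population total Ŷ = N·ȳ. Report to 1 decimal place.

480.0

Var(Ŷ) = N²·Var(ȳ) = N²·(1 − n/N)·s²/n.
f = 3374/15956 = 0.21145651; Var(ȳ) = 0.78854349·3.872/3374 = 9.0493195 × 10^-4.
Var(Ŷ) = 15956² · (9.0493195 × 10^-4) = 230390.19.
SE(Ŷ) = √(230390.19) = 480.0.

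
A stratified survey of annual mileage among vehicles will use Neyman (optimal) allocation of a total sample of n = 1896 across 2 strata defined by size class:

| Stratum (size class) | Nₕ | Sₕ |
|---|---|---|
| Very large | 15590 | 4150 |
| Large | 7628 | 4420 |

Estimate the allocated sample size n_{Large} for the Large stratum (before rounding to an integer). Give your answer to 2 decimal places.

Neyman allocation: nₕ = n·NₕSₕ / Σⱼ NⱼSⱼ.
Σ NⱼSⱼ = 15590·4150 + 7628·4420 = 9.841426 × 10^7.
n_{Large} = 1896·7628·4420 / (9.841426 × 10^7) = 649.55.

649.55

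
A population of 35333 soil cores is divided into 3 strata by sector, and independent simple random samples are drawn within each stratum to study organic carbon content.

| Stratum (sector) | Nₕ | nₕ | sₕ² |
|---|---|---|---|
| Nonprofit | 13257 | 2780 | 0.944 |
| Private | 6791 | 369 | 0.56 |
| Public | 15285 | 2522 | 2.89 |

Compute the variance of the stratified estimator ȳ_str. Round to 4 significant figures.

2.699 × 10^-4

Var(ȳ_str) = Σₕ Wₕ²(1 − fₕ)sₕ²/nₕ with Wₕ = Nₕ/N, N = 35333.
Nonprofit: Wₕ = 0.37520165; term = 0.37520165²·(1 − 0.20970054)·0.944/2780 = 3.7778819 × 10^-5.
Private: Wₕ = 0.19219993; term = 0.19219993²·(1 − 0.05433662)·0.56/369 = 5.301572 × 10^-5.
Public: Wₕ = 0.43259842; term = 0.43259842²·(1 − 0.16499836)·2.89/2522 = 1.7906469 × 10^-4.
Sum = 2.6985923 × 10^-4.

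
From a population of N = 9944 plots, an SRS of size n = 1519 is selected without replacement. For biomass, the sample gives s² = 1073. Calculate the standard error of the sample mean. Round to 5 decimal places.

Under SRS without replacement, Var(ȳ) = (1 − f)·s²/n with f = n/N = 1519/9944 = 0.15275543.
Var(ȳ) = (1 − 0.15275543)·1073/1519 = 0.84724457·0.70638578 = 0.59848152.
SE(ȳ) = √(0.59848152) = 0.77362.

0.77362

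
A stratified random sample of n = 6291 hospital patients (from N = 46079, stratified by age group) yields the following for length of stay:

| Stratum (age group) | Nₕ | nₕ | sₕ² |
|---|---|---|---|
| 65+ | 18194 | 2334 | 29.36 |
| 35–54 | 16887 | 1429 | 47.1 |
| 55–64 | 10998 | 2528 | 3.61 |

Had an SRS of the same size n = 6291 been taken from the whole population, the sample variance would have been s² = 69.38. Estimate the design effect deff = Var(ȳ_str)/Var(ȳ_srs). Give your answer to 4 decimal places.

0.6116

Var(ȳ_str) = Σ Wₕ²(1−fₕ)sₕ²/nₕ with Wₕ = Nₕ/46079:
  65+: (18194/46079)²·(1−2334/18194)·29.36/2334 = 0.0017095448
  35–54: (16887/46079)²·(1−1429/16887)·47.1/1429 = 0.0040521769
  55–64: (10998/46079)²·(1−2528/10998)·3.61/2528 = 6.2650013 × 10^-5
  → Var(ȳ_str) = 0.0058243717.
Var(ȳ_srs) = (1 − 6291/46079)·69.38/6291 = 0.0095227783.
deff = 0.0058243717 / 0.0095227783 = 0.6116.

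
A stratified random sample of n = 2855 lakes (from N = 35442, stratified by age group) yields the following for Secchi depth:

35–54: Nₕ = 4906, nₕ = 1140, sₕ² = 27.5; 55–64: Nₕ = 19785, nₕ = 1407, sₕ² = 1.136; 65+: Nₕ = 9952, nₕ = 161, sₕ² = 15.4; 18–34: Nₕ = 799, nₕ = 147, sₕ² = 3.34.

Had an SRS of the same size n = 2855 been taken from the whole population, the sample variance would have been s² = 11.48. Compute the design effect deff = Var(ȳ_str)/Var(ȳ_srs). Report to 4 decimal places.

Var(ȳ_str) = Σ Wₕ²(1−fₕ)sₕ²/nₕ with Wₕ = Nₕ/35442:
  35–54: (4906/35442)²·(1−1140/4906)·27.5/1140 = 3.5481278 × 10^-4
  55–64: (19785/35442)²·(1−1407/19785)·1.136/1407 = 2.3371258 × 10^-4
  65+: (9952/35442)²·(1−161/9952)·15.4/161 = 0.0074198619
  18–34: (799/35442)²·(1−147/799)·3.34/147 = 9.4229539 × 10^-6
  → Var(ȳ_str) = 0.0080178102.
Var(ȳ_srs) = (1 − 2855/35442)·11.48/2855 = 0.0036971063.
deff = 0.0080178102 / 0.0036971063 = 2.1687.

2.1687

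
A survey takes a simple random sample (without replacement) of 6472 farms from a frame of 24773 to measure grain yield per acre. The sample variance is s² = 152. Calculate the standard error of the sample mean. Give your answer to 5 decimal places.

0.13172

Under SRS without replacement, Var(ȳ) = (1 − f)·s²/n with f = n/N = 6472/24773 = 0.26125217.
Var(ȳ) = (1 − 0.26125217)·152/6472 = 0.73874783·0.023485785 = 0.017350073.
SE(ȳ) = √(0.017350073) = 0.13172.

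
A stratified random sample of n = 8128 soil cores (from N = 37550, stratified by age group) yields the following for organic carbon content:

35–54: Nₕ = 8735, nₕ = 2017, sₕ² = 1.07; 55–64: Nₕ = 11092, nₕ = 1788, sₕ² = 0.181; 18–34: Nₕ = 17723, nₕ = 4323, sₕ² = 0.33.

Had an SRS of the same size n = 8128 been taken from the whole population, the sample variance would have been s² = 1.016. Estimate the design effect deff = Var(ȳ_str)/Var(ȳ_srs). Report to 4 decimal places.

0.4323

Var(ȳ_str) = Σ Wₕ²(1−fₕ)sₕ²/nₕ with Wₕ = Nₕ/37550:
  35–54: (8735/37550)²·(1−2017/8735)·1.07/2017 = 2.207806 × 10^-5
  55–64: (11092/37550)²·(1−1788/11092)·0.181/1788 = 7.4091901 × 10^-6
  18–34: (17723/37550)²·(1−4323/17723)·0.33/4323 = 1.2857332 × 10^-5
  → Var(ȳ_str) = 4.2344582 × 10^-5.
Var(ȳ_srs) = (1 − 8128/37550)·1.016/8128 = 9.7942743 × 10^-5.
deff = (4.2344582 × 10^-5) / (9.7942743 × 10^-5) = 0.4323.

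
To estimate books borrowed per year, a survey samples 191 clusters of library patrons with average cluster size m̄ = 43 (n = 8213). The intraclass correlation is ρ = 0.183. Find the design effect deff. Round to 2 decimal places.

8.69

deff = 1 + (43 − 1)·0.183 = 1 + 7.686 = 8.686.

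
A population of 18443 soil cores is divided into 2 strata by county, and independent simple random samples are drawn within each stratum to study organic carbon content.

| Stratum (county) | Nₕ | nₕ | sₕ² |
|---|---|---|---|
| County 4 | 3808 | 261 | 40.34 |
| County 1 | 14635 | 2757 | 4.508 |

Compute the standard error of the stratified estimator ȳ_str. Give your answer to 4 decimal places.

Var(ȳ_str) = Σₕ Wₕ²(1 − fₕ)sₕ²/nₕ with Wₕ = Nₕ/N, N = 18443.
County 4: Wₕ = 0.20647400; term = 0.20647400²·(1 − 0.06853992)·40.34/261 = 0.0061374841.
County 1: Wₕ = 0.79352600; term = 0.79352600²·(1 − 0.18838401)·4.508/2757 = 8.3564161 × 10^-4.
Sum = 0.0069731257.
SE = √(0.0069731257) = 0.0835.

0.0835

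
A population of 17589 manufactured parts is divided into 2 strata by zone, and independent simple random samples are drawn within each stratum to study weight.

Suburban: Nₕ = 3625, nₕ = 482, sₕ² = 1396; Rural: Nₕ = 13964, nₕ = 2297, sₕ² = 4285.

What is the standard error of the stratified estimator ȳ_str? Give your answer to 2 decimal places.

1.04

Var(ȳ_str) = Σₕ Wₕ²(1 − fₕ)sₕ²/nₕ with Wₕ = Nₕ/N, N = 17589.
Suburban: Wₕ = 0.20609472; term = 0.20609472²·(1 − 0.13296552)·1396/482 = 0.10666169.
Rural: Wₕ = 0.79390528; term = 0.79390528²·(1 − 0.16449441)·4285/2297 = 0.98237335.
Sum = 1.089035.
SE = √(1.089035) = 1.04.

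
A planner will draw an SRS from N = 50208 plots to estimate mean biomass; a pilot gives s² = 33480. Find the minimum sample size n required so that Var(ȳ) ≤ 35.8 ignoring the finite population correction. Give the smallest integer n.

Without fpc, n₀ = s²/D = 33480/35.8 = 935.1955.
Rounding up, n = 936.

936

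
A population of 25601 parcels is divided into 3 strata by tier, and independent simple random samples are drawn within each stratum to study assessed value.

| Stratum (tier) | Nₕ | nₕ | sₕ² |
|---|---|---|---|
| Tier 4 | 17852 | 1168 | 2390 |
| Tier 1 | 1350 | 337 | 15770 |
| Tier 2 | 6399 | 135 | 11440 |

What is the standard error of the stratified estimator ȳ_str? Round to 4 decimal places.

2.4920

Var(ȳ_str) = Σₕ Wₕ²(1 − fₕ)sₕ²/nₕ with Wₕ = Nₕ/N, N = 25601.
Tier 4: Wₕ = 0.69731651; term = 0.69731651²·(1 − 0.06542684)·2390/1168 = 0.92988289.
Tier 1: Wₕ = 0.05273232; term = 0.05273232²·(1 − 0.24962963)·15770/337 = 0.097640759.
Tier 2: Wₕ = 0.24995117; term = 0.24995117²·(1 − 0.02109705)·11440/135 = 5.1825351.
Sum = 6.2100587.
SE = √(6.2100587) = 2.4920.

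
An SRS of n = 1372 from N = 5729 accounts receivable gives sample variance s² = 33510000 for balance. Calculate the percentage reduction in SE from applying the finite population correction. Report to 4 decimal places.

f = n/N = 1372/5729 = 0.23948333.
SE_no-fpc = √(s²/n) = 156.28243; SE_fpc = √((1−f)s²/n) = 136.29017.
Ratio = √(1−f) = 0.87207607. Reduction = 100·(1 − 0.87207607) = 12.7924%.

12.7924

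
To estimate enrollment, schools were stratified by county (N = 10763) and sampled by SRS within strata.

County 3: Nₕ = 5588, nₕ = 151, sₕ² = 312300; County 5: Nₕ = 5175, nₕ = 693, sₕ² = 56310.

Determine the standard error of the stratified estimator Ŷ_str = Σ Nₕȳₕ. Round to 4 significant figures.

Var(Ŷ_str) = Σₕ Nₕ²(1 − fₕ)sₕ²/nₕ.
County 3: 5588²·(1 − 151/5588)·312300/151 = 6.2836324 × 10^10.
County 5: 5175²·(1 − 693/5175)·56310/693 = 1.8846664 × 10^9.
Sum = 6.472099 × 10^10.
SE = √(6.472099 × 10^10) = 254400.

254400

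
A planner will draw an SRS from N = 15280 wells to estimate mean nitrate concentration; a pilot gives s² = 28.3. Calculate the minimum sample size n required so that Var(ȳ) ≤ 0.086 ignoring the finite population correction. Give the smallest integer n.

Without fpc, n₀ = s²/D = 28.3/0.086 = 329.0698.
Rounding up, n = 330.

330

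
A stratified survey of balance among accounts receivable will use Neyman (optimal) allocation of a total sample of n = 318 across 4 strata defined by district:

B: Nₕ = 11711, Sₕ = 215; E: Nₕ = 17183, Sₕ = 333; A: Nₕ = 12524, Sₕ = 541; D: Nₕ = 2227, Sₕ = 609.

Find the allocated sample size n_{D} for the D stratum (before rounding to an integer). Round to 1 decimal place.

Neyman allocation: nₕ = n·NₕSₕ / Σⱼ NⱼSⱼ.
Σ NⱼSⱼ = 11711·215 + 17183·333 + 12524·541 + 2227·609 = 1.6371531 × 10^7.
n_{D} = 318·2227·609 / (1.6371531 × 10^7) = 26.3.

26.3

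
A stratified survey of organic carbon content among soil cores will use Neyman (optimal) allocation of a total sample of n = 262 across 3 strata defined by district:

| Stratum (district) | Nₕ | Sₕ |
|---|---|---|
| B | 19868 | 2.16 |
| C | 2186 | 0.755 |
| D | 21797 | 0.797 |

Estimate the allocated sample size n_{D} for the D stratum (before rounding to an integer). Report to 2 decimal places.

Neyman allocation: nₕ = n·NₕSₕ / Σⱼ NⱼSⱼ.
Σ NⱼSⱼ = 19868·2.16 + 2186·0.755 + 21797·0.797 = 61937.519.
n_{D} = 262·21797·0.797 / 61937.519 = 73.49.

73.49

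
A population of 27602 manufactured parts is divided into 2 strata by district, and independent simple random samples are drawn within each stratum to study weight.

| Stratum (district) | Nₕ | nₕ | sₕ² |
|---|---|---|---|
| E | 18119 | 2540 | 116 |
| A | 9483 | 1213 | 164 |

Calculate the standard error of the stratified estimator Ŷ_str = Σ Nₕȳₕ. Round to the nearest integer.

Var(Ŷ_str) = Σₕ Nₕ²(1 − fₕ)sₕ²/nₕ.
E: 18119²·(1 − 2540/18119)·116/2540 = 1.289134 × 10^7.
A: 9483²·(1 − 1213/9483)·164/1213 = 1.0603135 × 10^7.
Sum = 2.3494475 × 10^7.
SE = √(2.3494475 × 10^7) = 4847.

4847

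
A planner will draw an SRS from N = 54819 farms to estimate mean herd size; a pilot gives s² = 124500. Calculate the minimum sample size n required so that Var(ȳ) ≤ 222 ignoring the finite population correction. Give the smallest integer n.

561

Without fpc, n₀ = s²/D = 124500/222 = 560.8108.
Rounding up, n = 561.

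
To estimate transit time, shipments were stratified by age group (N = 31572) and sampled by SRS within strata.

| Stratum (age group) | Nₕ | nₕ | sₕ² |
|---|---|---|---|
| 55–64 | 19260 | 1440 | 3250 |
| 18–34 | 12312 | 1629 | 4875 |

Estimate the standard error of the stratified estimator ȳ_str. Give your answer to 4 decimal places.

1.0826

Var(ȳ_str) = Σₕ Wₕ²(1 − fₕ)sₕ²/nₕ with Wₕ = Nₕ/N, N = 31572.
55–64: Wₕ = 0.61003421; term = 0.61003421²·(1 − 0.07476636)·3250/1440 = 0.77710672.
18–34: Wₕ = 0.38996579; term = 0.38996579²·(1 − 0.13230994)·4875/1629 = 0.3948855.
Sum = 1.1719922.
SE = √(1.1719922) = 1.0826.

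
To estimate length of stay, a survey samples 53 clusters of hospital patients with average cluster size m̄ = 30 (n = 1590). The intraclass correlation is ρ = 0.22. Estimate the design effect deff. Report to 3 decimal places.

deff = 1 + (30 − 1)·0.22 = 1 + 6.38 = 7.38.

7.380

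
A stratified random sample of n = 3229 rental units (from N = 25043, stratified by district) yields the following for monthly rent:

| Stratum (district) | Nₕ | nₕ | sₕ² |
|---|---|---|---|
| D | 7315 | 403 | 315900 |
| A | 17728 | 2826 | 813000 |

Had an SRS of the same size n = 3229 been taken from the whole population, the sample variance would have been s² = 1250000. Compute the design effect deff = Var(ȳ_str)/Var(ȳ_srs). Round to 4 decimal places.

Var(ȳ_str) = Σ Wₕ²(1−fₕ)sₕ²/nₕ with Wₕ = Nₕ/25043:
  D: (7315/25043)²·(1−403/7315)·315900/403 = 63.19605
  A: (17728/25043)²·(1−2826/17728)·813000/2826 = 121.18531
  → Var(ȳ_str) = 184.38136.
Var(ȳ_srs) = (1 − 3229/25043)·1250000/3229 = 337.20261.
deff = 184.38136 / 337.20261 = 0.5468.

0.5468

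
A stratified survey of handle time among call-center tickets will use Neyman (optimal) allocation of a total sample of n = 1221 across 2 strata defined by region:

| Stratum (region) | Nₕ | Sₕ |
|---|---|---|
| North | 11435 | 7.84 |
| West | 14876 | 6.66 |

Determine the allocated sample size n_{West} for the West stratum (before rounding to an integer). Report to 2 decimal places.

640.98

Neyman allocation: nₕ = n·NₕSₕ / Σⱼ NⱼSⱼ.
Σ NⱼSⱼ = 11435·7.84 + 14876·6.66 = 188724.56.
n_{West} = 1221·14876·6.66 / 188724.56 = 640.98.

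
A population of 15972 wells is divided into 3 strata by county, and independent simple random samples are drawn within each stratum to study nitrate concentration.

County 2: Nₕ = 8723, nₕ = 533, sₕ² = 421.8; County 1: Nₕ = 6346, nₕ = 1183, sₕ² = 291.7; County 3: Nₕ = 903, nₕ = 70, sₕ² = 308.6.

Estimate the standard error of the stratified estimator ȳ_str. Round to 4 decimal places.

0.5160

Var(ȳ_str) = Σₕ Wₕ²(1 − fₕ)sₕ²/nₕ with Wₕ = Nₕ/N, N = 15972.
County 2: Wₕ = 0.54614325; term = 0.54614325²·(1 − 0.06110283)·421.8/533 = 0.22162081.
County 1: Wₕ = 0.39732031; term = 0.39732031²·(1 − 0.18641664)·291.7/1183 = 0.031669067.
County 3: Wₕ = 0.05653644; term = 0.05653644²·(1 − 0.07751938)·308.6/70 = 0.012999062.
Sum = 0.26628894.
SE = √(0.26628894) = 0.5160.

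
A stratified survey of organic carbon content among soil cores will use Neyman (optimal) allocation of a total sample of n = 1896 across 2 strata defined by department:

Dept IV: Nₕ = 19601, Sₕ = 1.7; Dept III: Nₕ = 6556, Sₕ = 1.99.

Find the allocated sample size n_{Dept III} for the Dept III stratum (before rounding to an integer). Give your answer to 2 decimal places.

Neyman allocation: nₕ = n·NₕSₕ / Σⱼ NⱼSⱼ.
Σ NⱼSⱼ = 19601·1.7 + 6556·1.99 = 46368.14.
n_{Dept III} = 1896·6556·1.99 / 46368.14 = 533.47.

533.47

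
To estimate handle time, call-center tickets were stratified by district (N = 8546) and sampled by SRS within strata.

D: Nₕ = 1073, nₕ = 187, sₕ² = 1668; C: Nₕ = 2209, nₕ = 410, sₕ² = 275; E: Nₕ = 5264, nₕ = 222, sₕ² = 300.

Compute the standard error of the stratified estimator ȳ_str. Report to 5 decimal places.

0.80231

Var(ȳ_str) = Σₕ Wₕ²(1 − fₕ)sₕ²/nₕ with Wₕ = Nₕ/N, N = 8546.
D: Wₕ = 0.12555582; term = 0.12555582²·(1 − 0.17427773)·1668/187 = 0.11610799.
C: Wₕ = 0.25848350; term = 0.25848350²·(1 − 0.18560435)·275/410 = 0.036496393.
E: Wₕ = 0.61596068; term = 0.61596068²·(1 − 0.04217325)·300/222 = 0.49109015.
Sum = 0.64369453.
SE = √(0.64369453) = 0.80231.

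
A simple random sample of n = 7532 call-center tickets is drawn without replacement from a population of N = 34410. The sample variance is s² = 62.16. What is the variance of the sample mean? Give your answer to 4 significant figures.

0.006446

Under SRS without replacement, Var(ȳ) = (1 − f)·s²/n with f = n/N = 7532/34410 = 0.21888986.
Var(ȳ) = (1 − 0.21888986)·62.16/7532 = 0.78111014·0.0082527881 = 0.0064463365.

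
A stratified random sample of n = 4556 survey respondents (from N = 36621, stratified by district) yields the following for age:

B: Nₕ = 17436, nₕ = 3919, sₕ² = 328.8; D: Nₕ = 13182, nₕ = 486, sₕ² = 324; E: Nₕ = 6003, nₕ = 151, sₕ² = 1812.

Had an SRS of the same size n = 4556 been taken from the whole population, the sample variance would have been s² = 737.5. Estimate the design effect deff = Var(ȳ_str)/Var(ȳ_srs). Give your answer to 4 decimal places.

2.9088

Var(ȳ_str) = Σ Wₕ²(1−fₕ)sₕ²/nₕ with Wₕ = Nₕ/36621:
  B: (17436/36621)²·(1−3919/17436)·328.8/3919 = 0.014744272
  D: (13182/36621)²·(1−486/13182)·324/486 = 0.083194873
  E: (6003/36621)²·(1−151/6003)·1812/151 = 0.31433556
  → Var(ȳ_str) = 0.41227471.
Var(ȳ_srs) = (1 − 4556/36621)·737.5/4556 = 0.14173573.
deff = 0.41227471 / 0.14173573 = 2.9088.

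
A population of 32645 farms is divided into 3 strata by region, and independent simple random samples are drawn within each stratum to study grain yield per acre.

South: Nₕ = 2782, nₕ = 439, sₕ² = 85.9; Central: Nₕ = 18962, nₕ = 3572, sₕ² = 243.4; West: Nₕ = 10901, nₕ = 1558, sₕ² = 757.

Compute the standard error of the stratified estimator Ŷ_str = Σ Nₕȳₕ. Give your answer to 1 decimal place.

Var(Ŷ_str) = Σₕ Nₕ²(1 − fₕ)sₕ²/nₕ.
South: 2782²·(1 − 439/2782)·85.9/439 = 1.2754342 × 10^6.
Central: 18962²·(1 − 3572/18962)·243.4/3572 = 1.9885288 × 10^7.
West: 10901²·(1 − 1558/10901)·757/1558 = 4.9485859 × 10^7.
Sum = 7.0646581 × 10^7.
SE = √(7.0646581 × 10^7) = 8405.2.

8405.2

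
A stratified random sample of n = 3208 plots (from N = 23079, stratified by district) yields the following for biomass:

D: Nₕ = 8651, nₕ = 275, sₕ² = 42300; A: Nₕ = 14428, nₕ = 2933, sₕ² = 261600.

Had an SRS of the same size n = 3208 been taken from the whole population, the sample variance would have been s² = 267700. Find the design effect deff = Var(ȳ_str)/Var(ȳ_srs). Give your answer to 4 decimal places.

0.6778

Var(ȳ_str) = Σ Wₕ²(1−fₕ)sₕ²/nₕ with Wₕ = Nₕ/23079:
  D: (8651/23079)²·(1−275/8651)·42300/275 = 20.92554
  A: (14428/23079)²·(1−2933/14428)·261600/2933 = 27.771978
  → Var(ȳ_str) = 48.697518.
Var(ȳ_srs) = (1 − 3208/23079)·267700/3208 = 71.848342.
deff = 48.697518 / 71.848342 = 0.6778.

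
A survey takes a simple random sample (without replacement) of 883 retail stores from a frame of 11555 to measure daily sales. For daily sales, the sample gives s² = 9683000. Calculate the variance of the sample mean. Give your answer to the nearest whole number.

10128

Under SRS without replacement, Var(ȳ) = (1 − f)·s²/n with f = n/N = 883/11555 = 0.07641714.
Var(ȳ) = (1 − 0.07641714)·9683000/883 = 0.92358286·10966.025 = 10128.033.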